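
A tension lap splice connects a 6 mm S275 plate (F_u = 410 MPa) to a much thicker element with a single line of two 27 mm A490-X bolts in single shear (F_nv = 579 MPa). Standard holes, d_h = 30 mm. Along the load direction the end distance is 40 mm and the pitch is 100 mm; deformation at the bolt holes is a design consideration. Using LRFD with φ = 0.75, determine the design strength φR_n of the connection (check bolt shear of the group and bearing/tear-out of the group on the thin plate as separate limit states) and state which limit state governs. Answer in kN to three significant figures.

Bolt shear: A_b = π·27²/4 = 572.6 mm²; R_n = 579 × 572.6 × 2 × 1 / 1000 = 663 kN → 0.75 × 663 = 497 kN.
Bearing (1.2 l_c t F_u ≤ 2.4 d t F_u): upper limit = 2.4·27·6·410 / 1000 = 159.4 kN.
  Edge l_c = 40 − 30/2 = 25 → r_n = 73.8 kN; interior l_c = 100 − 30 = 70 → r_n = 159.4 kN.
  R_n,bearing = 1·73.8 + 1·159.4 = 233.2 kN → 0.75 × 233.2 = 175 kN.
Bearing governs: 175 kN.

175 kN (bearing governs)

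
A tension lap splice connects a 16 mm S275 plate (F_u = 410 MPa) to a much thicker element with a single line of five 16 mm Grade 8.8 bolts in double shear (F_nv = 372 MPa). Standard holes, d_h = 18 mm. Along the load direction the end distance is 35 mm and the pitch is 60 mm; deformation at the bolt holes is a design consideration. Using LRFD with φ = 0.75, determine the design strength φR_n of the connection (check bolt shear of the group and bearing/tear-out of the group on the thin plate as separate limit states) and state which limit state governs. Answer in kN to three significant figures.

Bolt shear: A_b = π·16²/4 = 201.1 mm²; R_n = 372 × 201.1 × 5 × 2 / 1000 = 748 kN → 0.75 × 748 = 561 kN.
Bearing (1.2 l_c t F_u ≤ 2.4 d t F_u): upper limit = 2.4·16·16·410 / 1000 = 251.9 kN.
  Edge l_c = 35 − 18/2 = 26 → r_n = 204.7 kN; interior l_c = 60 − 18 = 42 → r_n = 251.9 kN.
  R_n,bearing = 1·204.7 + 4·251.9 = 1212 kN → 0.75 × 1212 = 909 kN.
Bolt shear governs: 561 kN.

561 kN (bolt shear governs)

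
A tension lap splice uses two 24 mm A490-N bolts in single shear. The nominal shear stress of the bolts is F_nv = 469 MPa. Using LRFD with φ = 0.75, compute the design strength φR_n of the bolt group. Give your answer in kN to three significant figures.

318 kN

A_b = π × 24² / 4 = 452.4 mm².
R_n = F_nv · A_b · n · n_s = 469 × 452.4 × 2 × 1 / 1000 = 424.3 kN.
Design strength φR_n = 0.75 × 424.3 = 318 kN.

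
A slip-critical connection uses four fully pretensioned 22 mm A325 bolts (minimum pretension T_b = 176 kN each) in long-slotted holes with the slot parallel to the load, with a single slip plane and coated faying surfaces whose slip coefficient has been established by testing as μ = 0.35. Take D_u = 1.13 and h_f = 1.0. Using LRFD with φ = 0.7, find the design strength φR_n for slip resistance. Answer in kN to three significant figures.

195 kN

R_n = μ · D_u · h_f · T_b · n_s · n_b = 0.35 × 1.13 × 1.0 × 176 × 1 × 4 = 278.4 kN.
Design strength φR_n = 0.7 × 278.4 = 195 kN.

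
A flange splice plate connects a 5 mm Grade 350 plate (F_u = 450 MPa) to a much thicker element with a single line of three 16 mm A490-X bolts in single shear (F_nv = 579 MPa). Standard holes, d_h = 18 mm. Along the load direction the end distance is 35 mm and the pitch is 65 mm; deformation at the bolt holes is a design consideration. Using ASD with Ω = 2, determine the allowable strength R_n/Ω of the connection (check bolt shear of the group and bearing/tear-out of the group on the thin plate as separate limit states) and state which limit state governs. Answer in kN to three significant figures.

Bolt shear: A_b = π·16²/4 = 201.1 mm²; R_n = 579 × 201.1 × 3 × 1 / 1000 = 349.2 kN → 349.2 / 2 = 175 kN.
Bearing (1.2 l_c t F_u ≤ 2.4 d t F_u): upper limit = 2.4·16·5·450 / 1000 = 86.4 kN.
  Edge l_c = 35 − 18/2 = 26 → r_n = 70.2 kN; interior l_c = 65 − 18 = 47 → r_n = 86.4 kN.
  R_n,bearing = 1·70.2 + 2·86.4 = 243 kN → 243 / 2 = 122 kN.
Bearing governs: 122 kN.

122 kN (bearing governs)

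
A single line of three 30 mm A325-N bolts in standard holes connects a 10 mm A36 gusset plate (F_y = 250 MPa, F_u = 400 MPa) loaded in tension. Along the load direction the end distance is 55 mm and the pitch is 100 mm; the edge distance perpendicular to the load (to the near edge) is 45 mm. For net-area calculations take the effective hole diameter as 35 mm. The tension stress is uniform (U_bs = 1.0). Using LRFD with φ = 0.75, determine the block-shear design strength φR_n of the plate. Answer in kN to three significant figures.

369 kN

Shear plane L_v = 55 + 2·100 = 255 mm; A_gv = 255 × 10 = 2550 mm².
A_nv = (255 − 2.5·35) × 10 = 1675 mm².
A_nt = (45 − 0.5·35) × 10 = 275 mm².
0.6 F_u A_nv = 402 kN; 0.6 F_y A_gv = 382.5 kN → shear yielding governs the shear term.
R_n = 382.5 + 1.0 × 400 × 275 / 1000 = 492.5 kN.
Design strength φR_n = 0.75 × 492.5 = 369 kN.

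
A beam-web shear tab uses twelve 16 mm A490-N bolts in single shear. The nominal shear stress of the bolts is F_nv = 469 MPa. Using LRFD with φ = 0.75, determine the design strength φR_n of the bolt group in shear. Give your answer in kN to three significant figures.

A_b = π × 16² / 4 = 201.1 mm².
R_n = F_nv · A_b · n · n_s = 469 × 201.1 × 12 × 1 / 1000 = 1132 kN.
Design strength φR_n = 0.75 × 1132 = 849 kN.

849 kN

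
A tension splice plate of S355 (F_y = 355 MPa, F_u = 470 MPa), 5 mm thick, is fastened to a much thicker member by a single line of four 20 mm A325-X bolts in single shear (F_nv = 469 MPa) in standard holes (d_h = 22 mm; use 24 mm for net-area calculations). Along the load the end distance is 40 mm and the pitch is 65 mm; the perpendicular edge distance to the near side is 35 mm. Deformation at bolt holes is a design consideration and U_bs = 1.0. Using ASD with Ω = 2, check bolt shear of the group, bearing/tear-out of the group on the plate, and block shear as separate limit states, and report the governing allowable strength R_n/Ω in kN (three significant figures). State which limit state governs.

Bolt shear: A_b = π·20²/4 = 314.2 mm²; R_n = 469 × 314.2 × 4 × 1 / 1000 = 589.4 kN → 589.4 / 2 = 295 kN.
Bearing: edge l_c = 29, r_n = 81.78 kN; interior l_c = 43, r_n = 112.8 kN; R_n = 81.78 + 3·112.8 = 420.2 kN → 210 kN.
Block shear: A_gv = 1175, A_nv = 755, A_nt = 115 mm²; R_n = min(0.6F_uA_nv, 0.6F_yA_gv) + U_bs·F_u·A_nt = 267 kN → 133 kN.
Block shear governs: 133 kN.

133 kN (block shear governs)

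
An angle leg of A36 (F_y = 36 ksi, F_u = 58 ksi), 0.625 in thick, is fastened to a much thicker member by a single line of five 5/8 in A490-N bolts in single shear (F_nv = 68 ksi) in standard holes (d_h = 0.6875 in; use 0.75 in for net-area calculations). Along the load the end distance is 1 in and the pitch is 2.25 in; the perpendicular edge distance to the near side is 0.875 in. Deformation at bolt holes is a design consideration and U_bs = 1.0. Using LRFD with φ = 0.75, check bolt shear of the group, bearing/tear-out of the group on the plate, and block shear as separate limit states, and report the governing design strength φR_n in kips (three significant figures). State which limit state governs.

Bolt shear: A_b = π·0.625²/4 = 0.3068 in²; R_n = 68 × 0.3068 × 5 × 1 = 104.3 kips → 0.75 × 104.3 = 78.2 kips.
Bearing: edge l_c = 0.6562, r_n = 28.55 kips; interior l_c = 1.562, r_n = 54.38 kips; R_n = 28.55 + 4·54.38 = 246 kips → 185 kips.
Block shear: A_gv = 6.25, A_nv = 4.141, A_nt = 0.3125 in²; R_n = min(0.6F_uA_nv, 0.6F_yA_gv) + U_bs·F_u·A_nt = 153.1 kips → 115 kips.
Bolt shear governs: 78.2 kips.

78.2 kips (bolt shear governs)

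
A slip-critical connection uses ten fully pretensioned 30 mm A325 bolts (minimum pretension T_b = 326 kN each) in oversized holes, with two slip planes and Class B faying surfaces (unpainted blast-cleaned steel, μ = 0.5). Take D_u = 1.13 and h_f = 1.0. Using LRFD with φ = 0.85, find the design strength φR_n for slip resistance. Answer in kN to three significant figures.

3130 kN

R_n = μ · D_u · h_f · T_b · n_s · n_b = 0.5 × 1.13 × 1.0 × 326 × 2 × 10 = 3684 kN.
Design strength φR_n = 0.85 × 3684 = 3130 kN.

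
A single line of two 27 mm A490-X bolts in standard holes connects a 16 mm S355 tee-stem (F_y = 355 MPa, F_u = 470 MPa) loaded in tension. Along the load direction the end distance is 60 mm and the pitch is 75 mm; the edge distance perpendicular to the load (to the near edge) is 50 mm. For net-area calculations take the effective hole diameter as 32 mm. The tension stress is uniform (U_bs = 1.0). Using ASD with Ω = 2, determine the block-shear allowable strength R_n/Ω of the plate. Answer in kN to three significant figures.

324 kN

Shear plane L_v = 60 + 1·75 = 135 mm; A_gv = 135 × 16 = 2160 mm².
A_nv = (135 − 1.5·32) × 16 = 1392 mm².
A_nt = (50 − 0.5·32) × 16 = 544 mm².
0.6 F_u A_nv = 392.5 kN; 0.6 F_y A_gv = 460.1 kN → shear rupture governs the shear term.
R_n = 392.5 + 1.0 × 470 × 544 / 1000 = 648.2 kN.
Allowable strength R_n/Ω = 648.2 / 2 = 324 kN.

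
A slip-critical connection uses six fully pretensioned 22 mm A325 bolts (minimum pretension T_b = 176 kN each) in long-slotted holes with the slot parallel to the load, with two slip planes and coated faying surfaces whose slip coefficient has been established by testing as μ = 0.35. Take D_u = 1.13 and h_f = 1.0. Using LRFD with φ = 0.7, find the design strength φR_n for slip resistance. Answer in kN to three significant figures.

585 kN

R_n = μ · D_u · h_f · T_b · n_s · n_b = 0.35 × 1.13 × 1.0 × 176 × 2 × 6 = 835.3 kN.
Design strength φR_n = 0.7 × 835.3 = 585 kN.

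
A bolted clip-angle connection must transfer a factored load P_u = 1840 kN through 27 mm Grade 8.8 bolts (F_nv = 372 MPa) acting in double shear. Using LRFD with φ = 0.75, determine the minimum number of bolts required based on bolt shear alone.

6 bolts

A_b = π·27²/4 = 572.6 mm².
Per-bolt design strength φR_n = 0.75 × 372 × 572.6 × 2 / 1000 = 319.5 kN.
n ≥ 1840 / 319.5 = 5.759 → use 6 bolts.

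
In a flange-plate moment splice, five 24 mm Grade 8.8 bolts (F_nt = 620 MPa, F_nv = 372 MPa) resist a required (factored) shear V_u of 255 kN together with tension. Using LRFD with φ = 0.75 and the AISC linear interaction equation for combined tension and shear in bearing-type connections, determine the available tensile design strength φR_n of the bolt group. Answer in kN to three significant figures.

942 kN

A_b = π·24²/4 = 452.4 mm²; f_rv = 255 × 1000 / (5 × 452.4) = 112.7 MPa.
F'_nt = 1.3 F_nt − (F_nt / φF_nv) f_rv = 1.3·620 − (620/(0.75·372))·112.7 = 555.5 MPa, capped at F_nt → F'_nt = 555.5 MPa.
R_n = F'_nt · A_b · n = 555.5 × 452.4 × 5 / 1000 = 1256 kN.
Design strength φR_n = 0.75 × 1256 = 942 kN.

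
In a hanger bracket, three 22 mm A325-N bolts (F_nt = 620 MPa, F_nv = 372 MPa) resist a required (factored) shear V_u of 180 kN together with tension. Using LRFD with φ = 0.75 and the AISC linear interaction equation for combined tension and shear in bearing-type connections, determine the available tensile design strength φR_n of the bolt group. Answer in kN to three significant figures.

A_b = π·22²/4 = 380.1 mm²; f_rv = 180 × 1000 / (3 × 380.1) = 157.8 MPa.
F'_nt = 1.3 F_nt − (F_nt / φF_nv) f_rv = 1.3·620 − (620/(0.75·372))·157.8 = 455.2 MPa, capped at F_nt → F'_nt = 455.2 MPa.
R_n = F'_nt · A_b · n = 455.2 × 380.1 × 3 / 1000 = 519.2 kN.
Design strength φR_n = 0.75 × 519.2 = 389 kN.

389 kN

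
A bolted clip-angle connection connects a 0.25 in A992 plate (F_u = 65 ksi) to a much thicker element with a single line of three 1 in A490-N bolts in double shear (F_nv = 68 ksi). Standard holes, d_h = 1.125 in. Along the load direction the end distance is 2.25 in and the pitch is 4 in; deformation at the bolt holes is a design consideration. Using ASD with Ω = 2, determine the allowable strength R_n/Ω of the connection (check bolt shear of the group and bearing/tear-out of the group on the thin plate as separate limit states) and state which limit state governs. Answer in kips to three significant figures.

Bolt shear: A_b = π·1²/4 = 0.7854 in²; R_n = 68 × 0.7854 × 3 × 2 = 320.4 kips → 320.4 / 2 = 160 kips.
Bearing (1.2 l_c t F_u ≤ 2.4 d t F_u): upper limit = 2.4·1·0.25·65 = 39 kips.
  Edge l_c = 2.25 − 1.125/2 = 1.688 → r_n = 32.91 kips; interior l_c = 4 − 1.125 = 2.875 → r_n = 39 kips.
  R_n,bearing = 1·32.91 + 2·39 = 110.9 kips → 110.9 / 2 = 55.5 kips.
Bearing governs: 55.5 kips.

55.5 kips (bearing governs)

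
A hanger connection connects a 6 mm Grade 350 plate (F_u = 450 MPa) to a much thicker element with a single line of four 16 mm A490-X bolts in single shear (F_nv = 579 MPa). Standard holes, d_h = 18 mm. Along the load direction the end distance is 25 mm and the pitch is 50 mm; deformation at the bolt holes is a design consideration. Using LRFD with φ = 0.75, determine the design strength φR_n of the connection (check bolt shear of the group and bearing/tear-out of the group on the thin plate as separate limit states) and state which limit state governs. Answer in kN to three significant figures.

272 kN (bearing governs)

Bolt shear: A_b = π·16²/4 = 201.1 mm²; R_n = 579 × 201.1 × 4 × 1 / 1000 = 465.7 kN → 0.75 × 465.7 = 349 kN.
Bearing (1.2 l_c t F_u ≤ 2.4 d t F_u): upper limit = 2.4·16·6·450 / 1000 = 103.7 kN.
  Edge l_c = 25 − 18/2 = 16 → r_n = 51.84 kN; interior l_c = 50 − 18 = 32 → r_n = 103.7 kN.
  R_n,bearing = 1·51.84 + 3·103.7 = 362.9 kN → 0.75 × 362.9 = 272 kN.
Bearing governs: 272 kN.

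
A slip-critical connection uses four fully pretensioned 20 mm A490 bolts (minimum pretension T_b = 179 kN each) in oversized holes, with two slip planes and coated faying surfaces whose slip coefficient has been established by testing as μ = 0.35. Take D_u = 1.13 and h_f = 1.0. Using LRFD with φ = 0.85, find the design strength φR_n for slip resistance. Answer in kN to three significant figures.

481 kN

R_n = μ · D_u · h_f · T_b · n_s · n_b = 0.35 × 1.13 × 1.0 × 179 × 2 × 4 = 566.4 kN.
Design strength φR_n = 0.85 × 566.4 = 481 kN.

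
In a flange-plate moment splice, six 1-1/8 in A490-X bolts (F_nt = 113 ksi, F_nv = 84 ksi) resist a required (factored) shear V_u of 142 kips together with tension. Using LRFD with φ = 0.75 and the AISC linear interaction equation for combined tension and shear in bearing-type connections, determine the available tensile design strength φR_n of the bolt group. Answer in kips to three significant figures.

466 kips

A_b = π·1.125²/4 = 0.994 in²; f_rv = 142 / (6 × 0.994) = 23.81 ksi.
F'_nt = 1.3 F_nt − (F_nt / φF_nv) f_rv = 1.3·113 − (113/(0.75·84))·23.81 = 104.2 ksi, capped at F_nt → F'_nt = 104.2 ksi.
R_n = F'_nt · A_b · n = 104.2 × 0.994 × 6 = 621.4 kips.
Design strength φR_n = 0.75 × 621.4 = 466 kips.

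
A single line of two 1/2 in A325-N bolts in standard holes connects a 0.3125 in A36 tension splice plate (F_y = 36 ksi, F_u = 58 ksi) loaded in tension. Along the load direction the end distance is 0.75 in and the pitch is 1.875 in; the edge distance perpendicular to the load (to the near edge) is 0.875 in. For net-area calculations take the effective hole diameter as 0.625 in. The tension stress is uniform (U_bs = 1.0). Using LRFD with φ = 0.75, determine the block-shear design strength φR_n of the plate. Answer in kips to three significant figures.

Shear plane L_v = 0.75 + 1·1.875 = 2.625 in; A_gv = 2.625 × 0.3125 = 0.8203 in².
A_nv = (2.625 − 1.5·0.625) × 0.3125 = 0.5273 in².
A_nt = (0.875 − 0.5·0.625) × 0.3125 = 0.1758 in².
0.6 F_u A_nv = 18.35 kips; 0.6 F_y A_gv = 17.72 kips → shear yielding governs the shear term.
R_n = 17.72 + 1.0 × 58 × 0.1758 = 27.91 kips.
Design strength φR_n = 0.75 × 27.91 = 20.9 kips.

20.9 kips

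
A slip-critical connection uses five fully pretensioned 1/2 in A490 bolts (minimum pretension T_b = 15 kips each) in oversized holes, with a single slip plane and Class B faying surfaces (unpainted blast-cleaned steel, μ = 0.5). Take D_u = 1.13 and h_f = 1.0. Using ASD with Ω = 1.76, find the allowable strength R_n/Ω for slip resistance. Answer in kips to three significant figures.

R_n = μ · D_u · h_f · T_b · n_s · n_b = 0.5 × 1.13 × 1.0 × 15 × 1 × 5 = 42.38 kips.
Allowable strength R_n/Ω = 42.38 / 1.76 = 24.1 kips.

24.1 kips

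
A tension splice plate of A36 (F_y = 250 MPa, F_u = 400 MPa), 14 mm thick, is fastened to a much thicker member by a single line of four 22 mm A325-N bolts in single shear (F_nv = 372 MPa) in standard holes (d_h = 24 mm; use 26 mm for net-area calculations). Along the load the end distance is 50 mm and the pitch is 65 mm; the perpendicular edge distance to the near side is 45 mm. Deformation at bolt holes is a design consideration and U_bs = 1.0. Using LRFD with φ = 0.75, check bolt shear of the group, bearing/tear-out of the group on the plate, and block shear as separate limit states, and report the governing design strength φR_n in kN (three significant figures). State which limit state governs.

Bolt shear: A_b = π·22²/4 = 380.1 mm²; R_n = 372 × 380.1 × 4 × 1 / 1000 = 565.6 kN → 0.75 × 565.6 = 424 kN.
Bearing: edge l_c = 38, r_n = 255.4 kN; interior l_c = 41, r_n = 275.5 kN; R_n = 255.4 + 3·275.5 = 1082 kN → 811 kN.
Block shear: A_gv = 3430, A_nv = 2156, A_nt = 448 mm²; R_n = min(0.6F_uA_nv, 0.6F_yA_gv) + U_bs·F_u·A_nt = 693.7 kN → 520 kN.
Bolt shear governs: 424 kN.

424 kN (bolt shear governs)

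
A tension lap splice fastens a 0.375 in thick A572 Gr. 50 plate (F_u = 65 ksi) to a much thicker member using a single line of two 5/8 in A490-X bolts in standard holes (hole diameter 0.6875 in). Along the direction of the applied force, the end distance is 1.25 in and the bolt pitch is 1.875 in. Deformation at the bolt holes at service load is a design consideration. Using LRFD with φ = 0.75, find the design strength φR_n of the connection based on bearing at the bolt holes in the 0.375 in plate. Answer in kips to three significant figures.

45.9 kips

Per bolt r_n = 1.2 l_c t F_u ≤ 2.4 d t F_u; upper limit = 2.4 × 0.625 × 0.375 × 65 = 36.56 kips.
Edge bolt: l_c = 1.25 − 0.6875/2 = 0.9062 in → 1.2 × 0.9062 × 0.375 × 65 = 26.51 → r_n = 26.51 kips.
Interior bolts: l_c = 1.875 − 0.6875 = 1.188 in → 1.2 × 1.188 × 0.375 × 65 = 34.73 → r_n = 34.73 kips.
R_n = 1 × 26.51 + 1 × 34.73 = 61.24 kips.
Design strength φR_n = 0.75 × 61.24 = 45.9 kips.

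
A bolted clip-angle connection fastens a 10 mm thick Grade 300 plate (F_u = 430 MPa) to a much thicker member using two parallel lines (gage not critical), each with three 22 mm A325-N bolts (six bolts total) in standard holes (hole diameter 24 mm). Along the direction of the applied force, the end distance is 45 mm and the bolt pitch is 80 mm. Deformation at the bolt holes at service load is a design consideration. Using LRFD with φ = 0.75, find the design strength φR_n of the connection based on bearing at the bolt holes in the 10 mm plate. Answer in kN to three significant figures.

Per bolt r_n = 1.2 l_c t F_u ≤ 2.4 d t F_u; upper limit = 2.4 × 22 × 10 × 430 / 1000 = 227 kN.
Edge bolt: l_c = 45 − 24/2 = 33 mm → 1.2 × 33 × 10 × 430 / 1000 = 170.3 → r_n = 170.3 kN.
Interior bolts: l_c = 80 − 24 = 56 mm → 1.2 × 56 × 10 × 430 / 1000 = 289 → r_n = 227 kN.
R_n = 2 × 170.3 + 4 × 227 = 1249 kN.
Design strength φR_n = 0.75 × 1249 = 937 kN.

937 kN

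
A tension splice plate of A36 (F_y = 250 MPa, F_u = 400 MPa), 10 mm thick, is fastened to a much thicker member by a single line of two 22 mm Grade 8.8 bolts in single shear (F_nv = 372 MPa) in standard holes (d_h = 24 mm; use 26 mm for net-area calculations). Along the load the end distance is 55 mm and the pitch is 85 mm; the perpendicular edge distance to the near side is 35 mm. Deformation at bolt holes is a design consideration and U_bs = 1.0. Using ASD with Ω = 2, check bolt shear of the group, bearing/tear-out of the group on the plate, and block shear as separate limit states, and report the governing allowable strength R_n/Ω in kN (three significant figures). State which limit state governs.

141 kN (bolt shear governs)

Bolt shear: A_b = π·22²/4 = 380.1 mm²; R_n = 372 × 380.1 × 2 × 1 / 1000 = 282.8 kN → 282.8 / 2 = 141 kN.
Bearing: edge l_c = 43, r_n = 206.4 kN; interior l_c = 61, r_n = 211.2 kN; R_n = 206.4 + 1·211.2 = 417.6 kN → 209 kN.
Block shear: A_gv = 1400, A_nv = 1010, A_nt = 220 mm²; R_n = min(0.6F_uA_nv, 0.6F_yA_gv) + U_bs·F_u·A_nt = 298 kN → 149 kN.
Bolt shear governs: 141 kN.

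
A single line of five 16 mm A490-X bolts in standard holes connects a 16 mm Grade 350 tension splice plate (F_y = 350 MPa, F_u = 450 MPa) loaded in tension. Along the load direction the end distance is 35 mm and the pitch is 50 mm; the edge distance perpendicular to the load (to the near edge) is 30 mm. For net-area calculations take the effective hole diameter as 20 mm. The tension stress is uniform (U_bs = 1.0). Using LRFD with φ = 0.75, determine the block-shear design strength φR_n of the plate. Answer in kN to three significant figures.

Shear plane L_v = 35 + 4·50 = 235 mm; A_gv = 235 × 16 = 3760 mm².
A_nv = (235 − 4.5·20) × 16 = 2320 mm².
A_nt = (30 − 0.5·20) × 16 = 320 mm².
0.6 F_u A_nv = 626.4 kN; 0.6 F_y A_gv = 789.6 kN → shear rupture governs the shear term.
R_n = 626.4 + 1.0 × 450 × 320 / 1000 = 770.4 kN.
Design strength φR_n = 0.75 × 770.4 = 578 kN.

578 kN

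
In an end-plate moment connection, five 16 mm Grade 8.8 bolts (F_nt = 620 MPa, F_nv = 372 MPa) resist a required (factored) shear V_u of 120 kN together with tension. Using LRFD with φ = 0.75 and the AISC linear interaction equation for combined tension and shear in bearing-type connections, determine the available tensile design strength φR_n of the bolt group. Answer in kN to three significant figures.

408 kN

A_b = π·16²/4 = 201.1 mm²; f_rv = 120 × 1000 / (5 × 201.1) = 119.4 MPa.
F'_nt = 1.3 F_nt − (F_nt / φF_nv) f_rv = 1.3·620 − (620/(0.75·372))·119.4 = 540.7 MPa, capped at F_nt → F'_nt = 540.7 MPa.
R_n = F'_nt · A_b · n = 540.7 × 201.1 × 5 / 1000 = 543.6 kN.
Design strength φR_n = 0.75 × 543.6 = 408 kN.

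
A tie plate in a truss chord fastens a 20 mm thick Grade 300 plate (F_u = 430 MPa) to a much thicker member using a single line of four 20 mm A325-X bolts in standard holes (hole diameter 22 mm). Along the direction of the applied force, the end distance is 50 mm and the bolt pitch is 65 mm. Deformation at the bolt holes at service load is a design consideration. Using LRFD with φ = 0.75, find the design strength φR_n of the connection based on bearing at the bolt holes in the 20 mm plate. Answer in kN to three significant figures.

Per bolt r_n = 1.2 l_c t F_u ≤ 2.4 d t F_u; upper limit = 2.4 × 20 × 20 × 430 / 1000 = 412.8 kN.
Edge bolt: l_c = 50 − 22/2 = 39 mm → 1.2 × 39 × 20 × 430 / 1000 = 402.5 → r_n = 402.5 kN.
Interior bolts: l_c = 65 − 22 = 43 mm → 1.2 × 43 × 20 × 430 / 1000 = 443.8 → r_n = 412.8 kN.
R_n = 1 × 402.5 + 3 × 412.8 = 1641 kN.
Design strength φR_n = 0.75 × 1641 = 1230 kN.

1230 kN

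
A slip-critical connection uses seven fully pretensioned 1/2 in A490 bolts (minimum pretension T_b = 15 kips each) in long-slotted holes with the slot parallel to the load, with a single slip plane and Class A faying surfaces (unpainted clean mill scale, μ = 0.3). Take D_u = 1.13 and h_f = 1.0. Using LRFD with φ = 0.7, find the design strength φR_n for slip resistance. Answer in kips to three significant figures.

R_n = μ · D_u · h_f · T_b · n_s · n_b = 0.3 × 1.13 × 1.0 × 15 × 1 × 7 = 35.59 kips.
Design strength φR_n = 0.7 × 35.59 = 24.9 kips.

24.9 kips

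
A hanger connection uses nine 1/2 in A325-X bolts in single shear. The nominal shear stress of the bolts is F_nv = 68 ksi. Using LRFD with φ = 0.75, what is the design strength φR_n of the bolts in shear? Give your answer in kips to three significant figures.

A_b = π × 0.5² / 4 = 0.1963 in².
R_n = F_nv · A_b · n · n_s = 68 × 0.1963 × 9 × 1 = 120.2 kips.
Design strength φR_n = 0.75 × 120.2 = 90.1 kips.

90.1 kips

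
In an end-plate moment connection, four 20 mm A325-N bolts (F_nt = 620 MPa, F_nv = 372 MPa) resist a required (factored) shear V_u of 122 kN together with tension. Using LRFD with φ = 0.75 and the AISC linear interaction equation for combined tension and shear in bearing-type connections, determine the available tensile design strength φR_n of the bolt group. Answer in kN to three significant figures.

556 kN

A_b = π·20²/4 = 314.2 mm²; f_rv = 122 × 1000 / (4 × 314.2) = 97.08 MPa.
F'_nt = 1.3 F_nt − (F_nt / φF_nv) f_rv = 1.3·620 − (620/(0.75·372))·97.08 = 590.3 MPa, capped at F_nt → F'_nt = 590.3 MPa.
R_n = F'_nt · A_b · n = 590.3 × 314.2 × 4 / 1000 = 741.7 kN.
Design strength φR_n = 0.75 × 741.7 = 556 kN.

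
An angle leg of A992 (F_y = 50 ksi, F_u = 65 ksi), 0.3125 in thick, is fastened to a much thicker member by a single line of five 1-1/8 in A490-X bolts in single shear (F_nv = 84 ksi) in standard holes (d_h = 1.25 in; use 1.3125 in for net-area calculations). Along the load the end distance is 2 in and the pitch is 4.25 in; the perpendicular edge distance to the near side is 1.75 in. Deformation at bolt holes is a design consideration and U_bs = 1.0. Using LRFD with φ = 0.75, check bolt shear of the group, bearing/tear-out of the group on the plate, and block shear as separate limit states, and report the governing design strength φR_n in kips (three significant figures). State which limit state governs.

Bolt shear: A_b = π·1.125²/4 = 0.994 in²; R_n = 84 × 0.994 × 5 × 1 = 417.5 kips → 0.75 × 417.5 = 313 kips.
Bearing: edge l_c = 1.375, r_n = 33.52 kips; interior l_c = 3, r_n = 54.84 kips; R_n = 33.52 + 4·54.84 = 252.9 kips → 190 kips.
Block shear: A_gv = 5.938, A_nv = 4.092, A_nt = 0.3418 in²; R_n = min(0.6F_uA_nv, 0.6F_yA_gv) + U_bs·F_u·A_nt = 181.8 kips → 136 kips.
Block shear governs: 136 kips.

136 kips (block shear governs)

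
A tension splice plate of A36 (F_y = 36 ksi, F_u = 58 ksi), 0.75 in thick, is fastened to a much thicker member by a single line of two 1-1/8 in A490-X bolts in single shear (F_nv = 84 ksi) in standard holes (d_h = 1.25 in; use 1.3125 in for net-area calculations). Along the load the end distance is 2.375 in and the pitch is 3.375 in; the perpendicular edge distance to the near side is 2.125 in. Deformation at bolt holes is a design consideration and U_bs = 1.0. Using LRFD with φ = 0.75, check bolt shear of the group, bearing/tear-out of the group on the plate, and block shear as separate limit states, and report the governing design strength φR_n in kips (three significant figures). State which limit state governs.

118 kips (block shear governs)

Bolt shear: A_b = π·1.125²/4 = 0.994 in²; R_n = 84 × 0.994 × 2 × 1 = 167 kips → 0.75 × 167 = 125 kips.
Bearing: edge l_c = 1.75, r_n = 91.35 kips; interior l_c = 2.125, r_n = 110.9 kips; R_n = 91.35 + 1·110.9 = 202.3 kips → 152 kips.
Block shear: A_gv = 4.312, A_nv = 2.836, A_nt = 1.102 in²; R_n = min(0.6F_uA_nv, 0.6F_yA_gv) + U_bs·F_u·A_nt = 157 kips → 118 kips.
Block shear governs: 118 kips.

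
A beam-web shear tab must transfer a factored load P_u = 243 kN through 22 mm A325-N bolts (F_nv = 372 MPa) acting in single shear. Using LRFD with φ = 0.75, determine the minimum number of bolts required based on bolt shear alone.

A_b = π·22²/4 = 380.1 mm².
Per-bolt design strength φR_n = 0.75 × 372 × 380.1 × 1 / 1000 = 106.1 kN.
n ≥ 243 / 106.1 = 2.291 → use 3 bolts.

3 bolts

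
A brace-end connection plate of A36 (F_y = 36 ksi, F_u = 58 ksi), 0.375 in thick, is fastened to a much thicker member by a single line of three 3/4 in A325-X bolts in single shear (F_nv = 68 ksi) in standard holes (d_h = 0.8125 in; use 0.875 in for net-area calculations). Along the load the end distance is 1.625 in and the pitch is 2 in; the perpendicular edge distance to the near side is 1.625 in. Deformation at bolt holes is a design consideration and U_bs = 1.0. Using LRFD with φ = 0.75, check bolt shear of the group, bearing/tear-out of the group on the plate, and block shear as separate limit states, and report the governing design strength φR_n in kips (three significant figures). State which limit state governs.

53 kips (block shear governs)

Bolt shear: A_b = π·0.75²/4 = 0.4418 in²; R_n = 68 × 0.4418 × 3 × 1 = 90.12 kips → 0.75 × 90.12 = 67.6 kips.
Bearing: edge l_c = 1.219, r_n = 31.81 kips; interior l_c = 1.188, r_n = 30.99 kips; R_n = 31.81 + 2·30.99 = 93.8 kips → 70.3 kips.
Block shear: A_gv = 2.109, A_nv = 1.289, A_nt = 0.4453 in²; R_n = min(0.6F_uA_nv, 0.6F_yA_gv) + U_bs·F_u·A_nt = 70.69 kips → 53 kips.
Block shear governs: 53 kips.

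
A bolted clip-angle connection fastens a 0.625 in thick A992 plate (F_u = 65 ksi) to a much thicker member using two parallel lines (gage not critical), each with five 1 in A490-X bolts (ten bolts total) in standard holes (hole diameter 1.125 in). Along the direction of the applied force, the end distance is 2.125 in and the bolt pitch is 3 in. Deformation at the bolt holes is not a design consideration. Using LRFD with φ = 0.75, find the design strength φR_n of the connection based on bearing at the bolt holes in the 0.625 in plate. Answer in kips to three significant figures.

Per bolt r_n = 1.5 l_c t F_u ≤ 3.0 d t F_u; upper limit = 3.0 × 1 × 0.625 × 65 = 121.9 kips.
Edge bolt: l_c = 2.125 − 1.125/2 = 1.562 in → 1.5 × 1.562 × 0.625 × 65 = 95.21 → r_n = 95.21 kips.
Interior bolts: l_c = 3 − 1.125 = 1.875 in → 1.5 × 1.875 × 0.625 × 65 = 114.3 → r_n = 114.3 kips.
R_n = 2 × 95.21 + 8 × 114.3 = 1104 kips.
Design strength φR_n = 0.75 × 1104 = 828 kips.

828 kips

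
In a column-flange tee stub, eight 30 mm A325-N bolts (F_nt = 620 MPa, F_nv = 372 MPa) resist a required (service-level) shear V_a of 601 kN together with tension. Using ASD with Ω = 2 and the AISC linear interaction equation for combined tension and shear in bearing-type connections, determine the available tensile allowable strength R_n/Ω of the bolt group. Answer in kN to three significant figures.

1280 kN

A_b = π·30²/4 = 706.9 mm²; f_rv = 601 × 1000 / (8 × 706.9) = 106.3 MPa.
F'_nt = 1.3 F_nt − (Ω F_nt / F_nv) f_rv = 1.3·620 − (2·620/372)·106.3 = 451.7 MPa, capped at F_nt → F'_nt = 451.7 MPa.
R_n = F'_nt · A_b · n = 451.7 × 706.9 × 8 / 1000 = 2554 kN.
Allowable strength R_n/Ω = 2554 / 2 = 1280 kN.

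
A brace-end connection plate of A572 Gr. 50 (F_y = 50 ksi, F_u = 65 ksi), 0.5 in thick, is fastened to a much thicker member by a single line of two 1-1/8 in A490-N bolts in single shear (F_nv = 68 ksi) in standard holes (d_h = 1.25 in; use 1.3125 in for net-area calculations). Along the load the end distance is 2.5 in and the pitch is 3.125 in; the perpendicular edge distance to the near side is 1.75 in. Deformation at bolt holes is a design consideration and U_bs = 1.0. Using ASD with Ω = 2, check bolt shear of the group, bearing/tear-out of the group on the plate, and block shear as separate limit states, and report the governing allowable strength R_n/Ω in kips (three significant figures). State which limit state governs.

53.4 kips (block shear governs)

Bolt shear: A_b = π·1.125²/4 = 0.994 in²; R_n = 68 × 0.994 × 2 × 1 = 135.2 kips → 135.2 / 2 = 67.6 kips.
Bearing: edge l_c = 1.875, r_n = 73.12 kips; interior l_c = 1.875, r_n = 73.12 kips; R_n = 73.12 + 1·73.12 = 146.2 kips → 73.1 kips.
Block shear: A_gv = 2.812, A_nv = 1.828, A_nt = 0.5469 in²; R_n = min(0.6F_uA_nv, 0.6F_yA_gv) + U_bs·F_u·A_nt = 106.8 kips → 53.4 kips.
Block shear governs: 53.4 kips.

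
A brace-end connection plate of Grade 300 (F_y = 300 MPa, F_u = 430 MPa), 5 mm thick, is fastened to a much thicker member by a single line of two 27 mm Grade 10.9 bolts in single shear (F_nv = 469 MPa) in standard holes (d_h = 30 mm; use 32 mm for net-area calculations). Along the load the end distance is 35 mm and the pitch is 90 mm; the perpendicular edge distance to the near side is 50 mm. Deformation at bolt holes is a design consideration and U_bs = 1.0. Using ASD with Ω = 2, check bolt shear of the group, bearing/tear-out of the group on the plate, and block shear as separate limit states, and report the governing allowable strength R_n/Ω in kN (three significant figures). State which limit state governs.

86.2 kN (block shear governs)

Bolt shear: A_b = π·27²/4 = 572.6 mm²; R_n = 469 × 572.6 × 2 × 1 / 1000 = 537.1 kN → 537.1 / 2 = 269 kN.
Bearing: edge l_c = 20, r_n = 51.6 kN; interior l_c = 60, r_n = 139.3 kN; R_n = 51.6 + 1·139.3 = 190.9 kN → 95.5 kN.
Block shear: A_gv = 625, A_nv = 385, A_nt = 170 mm²; R_n = min(0.6F_uA_nv, 0.6F_yA_gv) + U_bs·F_u·A_nt = 172.4 kN → 86.2 kN.
Block shear governs: 86.2 kN.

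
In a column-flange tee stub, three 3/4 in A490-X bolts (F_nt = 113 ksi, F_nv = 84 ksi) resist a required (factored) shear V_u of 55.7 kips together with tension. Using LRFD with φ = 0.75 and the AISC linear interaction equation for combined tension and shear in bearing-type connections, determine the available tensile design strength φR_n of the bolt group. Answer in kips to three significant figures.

71.1 kips

A_b = π·0.75²/4 = 0.4418 in²; f_rv = 55.7 / (3 × 0.4418) = 42.03 ksi.
F'_nt = 1.3 F_nt − (F_nt / φF_nv) f_rv = 1.3·113 − (113/(0.75·84))·42.03 = 71.52 ksi, capped at F_nt → F'_nt = 71.52 ksi.
R_n = F'_nt · A_b · n = 71.52 × 0.4418 × 3 = 94.79 kips.
Design strength φR_n = 0.75 × 94.79 = 71.1 kips.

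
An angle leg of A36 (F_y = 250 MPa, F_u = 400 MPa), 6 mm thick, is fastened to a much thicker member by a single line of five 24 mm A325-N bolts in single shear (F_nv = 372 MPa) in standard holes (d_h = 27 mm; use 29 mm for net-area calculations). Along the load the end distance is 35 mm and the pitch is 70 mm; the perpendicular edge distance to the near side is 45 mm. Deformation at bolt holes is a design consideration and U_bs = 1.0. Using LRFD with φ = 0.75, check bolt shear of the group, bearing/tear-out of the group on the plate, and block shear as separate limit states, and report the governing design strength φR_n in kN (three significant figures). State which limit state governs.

254 kN (block shear governs)

Bolt shear: A_b = π·24²/4 = 452.4 mm²; R_n = 372 × 452.4 × 5 × 1 / 1000 = 841.4 kN → 0.75 × 841.4 = 631 kN.
Bearing: edge l_c = 21.5, r_n = 61.92 kN; interior l_c = 43, r_n = 123.8 kN; R_n = 61.92 + 4·123.8 = 557.3 kN → 418 kN.
Block shear: A_gv = 1890, A_nv = 1107, A_nt = 183 mm²; R_n = min(0.6F_uA_nv, 0.6F_yA_gv) + U_bs·F_u·A_nt = 338.9 kN → 254 kN.
Block shear governs: 254 kN.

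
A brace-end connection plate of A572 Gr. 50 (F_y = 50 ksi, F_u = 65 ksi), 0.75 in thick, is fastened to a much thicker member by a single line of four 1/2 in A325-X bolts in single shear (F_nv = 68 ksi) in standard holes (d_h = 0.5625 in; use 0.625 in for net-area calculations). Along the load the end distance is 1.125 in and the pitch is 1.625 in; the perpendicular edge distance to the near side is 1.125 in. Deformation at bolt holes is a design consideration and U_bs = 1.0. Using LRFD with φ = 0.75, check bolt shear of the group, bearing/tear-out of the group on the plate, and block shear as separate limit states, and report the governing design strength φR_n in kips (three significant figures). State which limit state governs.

40.1 kips (bolt shear governs)

Bolt shear: A_b = π·0.5²/4 = 0.1963 in²; R_n = 68 × 0.1963 × 4 × 1 = 53.41 kips → 0.75 × 53.41 = 40.1 kips.
Bearing: edge l_c = 0.8438, r_n = 49.36 kips; interior l_c = 1.062, r_n = 58.5 kips; R_n = 49.36 + 3·58.5 = 224.9 kips → 169 kips.
Block shear: A_gv = 4.5, A_nv = 2.859, A_nt = 0.6094 in²; R_n = min(0.6F_uA_nv, 0.6F_yA_gv) + U_bs·F_u·A_nt = 151.1 kips → 113 kips.
Bolt shear governs: 40.1 kips.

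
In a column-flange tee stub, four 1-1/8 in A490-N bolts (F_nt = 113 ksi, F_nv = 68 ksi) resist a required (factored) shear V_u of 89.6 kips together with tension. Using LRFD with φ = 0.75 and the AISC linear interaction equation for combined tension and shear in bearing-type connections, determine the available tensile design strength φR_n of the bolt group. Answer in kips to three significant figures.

A_b = π·1.125²/4 = 0.994 in²; f_rv = 89.6 / (4 × 0.994) = 22.53 ksi.
F'_nt = 1.3 F_nt − (F_nt / φF_nv) f_rv = 1.3·113 − (113/(0.75·68))·22.53 = 96.97 ksi, capped at F_nt → F'_nt = 96.97 ksi.
R_n = F'_nt · A_b · n = 96.97 × 0.994 × 4 = 385.6 kips.
Design strength φR_n = 0.75 × 385.6 = 289 kips.

289 kips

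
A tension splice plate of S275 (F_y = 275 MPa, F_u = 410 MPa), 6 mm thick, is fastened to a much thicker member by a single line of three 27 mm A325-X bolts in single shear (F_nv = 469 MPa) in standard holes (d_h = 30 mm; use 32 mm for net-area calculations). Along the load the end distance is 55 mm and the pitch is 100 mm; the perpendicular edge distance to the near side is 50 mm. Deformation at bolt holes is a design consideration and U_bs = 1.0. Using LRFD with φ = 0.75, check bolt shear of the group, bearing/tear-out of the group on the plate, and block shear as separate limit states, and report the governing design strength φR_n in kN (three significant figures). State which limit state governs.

Bolt shear: A_b = π·27²/4 = 572.6 mm²; R_n = 469 × 572.6 × 3 × 1 / 1000 = 805.6 kN → 0.75 × 805.6 = 604 kN.
Bearing: edge l_c = 40, r_n = 118.1 kN; interior l_c = 70, r_n = 159.4 kN; R_n = 118.1 + 2·159.4 = 436.9 kN → 328 kN.
Block shear: A_gv = 1530, A_nv = 1050, A_nt = 204 mm²; R_n = min(0.6F_uA_nv, 0.6F_yA_gv) + U_bs·F_u·A_nt = 336.1 kN → 252 kN.
Block shear governs: 252 kN.

252 kN (block shear governs)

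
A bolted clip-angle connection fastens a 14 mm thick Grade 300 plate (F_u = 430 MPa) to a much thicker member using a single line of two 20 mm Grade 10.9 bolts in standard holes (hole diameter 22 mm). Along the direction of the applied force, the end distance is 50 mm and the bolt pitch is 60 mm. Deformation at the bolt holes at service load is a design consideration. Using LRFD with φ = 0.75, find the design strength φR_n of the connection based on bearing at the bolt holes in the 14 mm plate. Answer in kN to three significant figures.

Per bolt r_n = 1.2 l_c t F_u ≤ 2.4 d t F_u; upper limit = 2.4 × 20 × 14 × 430 / 1000 = 289 kN.
Edge bolt: l_c = 50 − 22/2 = 39 mm → 1.2 × 39 × 14 × 430 / 1000 = 281.7 → r_n = 281.7 kN.
Interior bolts: l_c = 60 − 22 = 38 mm → 1.2 × 38 × 14 × 430 / 1000 = 274.5 → r_n = 274.5 kN.
R_n = 1 × 281.7 + 1 × 274.5 = 556.2 kN.
Design strength φR_n = 0.75 × 556.2 = 417 kN.

417 kN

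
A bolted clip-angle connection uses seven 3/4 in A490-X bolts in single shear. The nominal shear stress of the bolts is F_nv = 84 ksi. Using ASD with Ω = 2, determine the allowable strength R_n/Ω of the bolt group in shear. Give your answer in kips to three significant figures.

130 kips

A_b = π × 0.75² / 4 = 0.4418 in².
R_n = F_nv · A_b · n · n_s = 84 × 0.4418 × 7 × 1 = 259.8 kips.
Allowable strength R_n/Ω = 259.8 / 2 = 130 kips.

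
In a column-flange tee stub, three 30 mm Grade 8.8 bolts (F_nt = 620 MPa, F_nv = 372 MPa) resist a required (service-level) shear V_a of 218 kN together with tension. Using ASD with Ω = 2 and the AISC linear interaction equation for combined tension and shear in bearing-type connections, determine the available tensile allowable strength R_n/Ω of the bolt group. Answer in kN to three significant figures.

A_b = π·30²/4 = 706.9 mm²; f_rv = 218 × 1000 / (3 × 706.9) = 102.8 MPa.
F'_nt = 1.3 F_nt − (Ω F_nt / F_nv) f_rv = 1.3·620 − (2·620/372)·102.8 = 463.3 MPa, capped at F_nt → F'_nt = 463.3 MPa.
R_n = F'_nt · A_b · n = 463.3 × 706.9 × 3 / 1000 = 982.5 kN.
Allowable strength R_n/Ω = 982.5 / 2 = 491 kN.

491 kN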